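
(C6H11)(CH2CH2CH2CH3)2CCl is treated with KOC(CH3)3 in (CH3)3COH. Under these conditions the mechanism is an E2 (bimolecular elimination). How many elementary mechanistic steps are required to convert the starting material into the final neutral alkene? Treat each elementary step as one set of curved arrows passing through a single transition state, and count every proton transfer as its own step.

Step 1: Concerted anti-periplanar elimination: (CH3)3CO⁻ abstracts a β-H while Cl⁻ leaves, and the C–H electrons become the new C=C π bond — all in a single transition state.
Total: 1 elementary step.

1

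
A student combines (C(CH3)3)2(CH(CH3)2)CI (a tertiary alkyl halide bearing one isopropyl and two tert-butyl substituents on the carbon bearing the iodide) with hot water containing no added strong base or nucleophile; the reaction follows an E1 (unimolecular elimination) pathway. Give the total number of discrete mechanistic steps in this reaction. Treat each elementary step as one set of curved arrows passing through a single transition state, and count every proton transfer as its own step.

2

Step 1: Ionisation: the C–I σ-bond cleaves heterolytically; both bonding electrons depart with I⁻, leaving a tertiary carbocation at the α-carbon.
(No 1,2-shift: no single shift to an adjacent carbon would give a more stable cation.)
Step 2: A weak base (a water molecule from the solvent) removes a proton from a carbon adjacent to the cationic centre; the electrons of that C–H bond become the new π(C=C) bond, giving the alkene.
Total: 2 elementary steps.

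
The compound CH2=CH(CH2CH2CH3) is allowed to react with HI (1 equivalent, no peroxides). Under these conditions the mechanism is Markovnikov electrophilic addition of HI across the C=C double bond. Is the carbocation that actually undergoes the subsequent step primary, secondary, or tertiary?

secondary

Step 1: The π electrons of the C=C bond attack a proton of HI; Markovnikov addition places the new C–H on the less-substituted alkene carbon, so the positive charge ends up on the more-substituted carbon — a secondary carbocation. The H–I bond breaks heterolytically, releasing I⁻.
No single 1,2-shift to an adjacent carbon would give a more-substituted cation, so no rearrangement occurs.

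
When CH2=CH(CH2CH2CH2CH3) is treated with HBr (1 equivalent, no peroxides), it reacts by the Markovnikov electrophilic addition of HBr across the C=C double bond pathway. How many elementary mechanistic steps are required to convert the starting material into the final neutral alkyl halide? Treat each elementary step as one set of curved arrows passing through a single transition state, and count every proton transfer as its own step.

2

Step 1: Protonation of the alkene by HBr: the π bond acts as the nucleophile and picks up H⁺, giving the more stable (Markovnikov) secondary carbocation. The H–Br bond breaks heterolytically, releasing Br⁻.
(No 1,2-shift: no single shift to an adjacent carbon would give a more stable cation.)
Step 2: The Br⁻ anion donates a lone pair to the carbocation, forming the new C–Br σ-bond and giving the neutral alkyl halide.
Total: 2 elementary steps.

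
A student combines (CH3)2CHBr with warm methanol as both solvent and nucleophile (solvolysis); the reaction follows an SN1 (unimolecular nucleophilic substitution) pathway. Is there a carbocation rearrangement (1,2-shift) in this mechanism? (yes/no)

The first-formed carbocation is secondary.
No single 1,2-shift to an adjacent carbon would produce a more-substituted cation than the one already present, so no rearrangement occurs.

no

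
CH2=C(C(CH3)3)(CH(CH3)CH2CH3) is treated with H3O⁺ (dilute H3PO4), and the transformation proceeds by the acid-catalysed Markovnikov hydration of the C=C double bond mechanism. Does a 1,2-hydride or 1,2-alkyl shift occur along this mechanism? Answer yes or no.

The first-formed carbocation is tertiary.
No single 1,2-shift to an adjacent carbon would produce a more-substituted cation than the one already present, so no rearrangement occurs.

no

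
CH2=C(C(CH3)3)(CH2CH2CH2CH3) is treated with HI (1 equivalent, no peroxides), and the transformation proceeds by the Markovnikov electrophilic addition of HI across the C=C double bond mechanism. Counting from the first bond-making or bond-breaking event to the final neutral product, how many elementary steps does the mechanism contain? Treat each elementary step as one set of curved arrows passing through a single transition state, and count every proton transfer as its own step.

2

Step 1: Electrophilic addition begins with the π(C=C) electrons forming a bond to the proton of HI. Following Markovnikov's rule, the resulting cation is tertiary. The H–I bond breaks heterolytically, releasing I⁻.
(No 1,2-shift: no single shift to an adjacent carbon would give a more stable cation.)
Step 2: Nucleophilic attack by I⁻ on the carbocation completes the addition, giving R–I.
Total: 2 elementary steps.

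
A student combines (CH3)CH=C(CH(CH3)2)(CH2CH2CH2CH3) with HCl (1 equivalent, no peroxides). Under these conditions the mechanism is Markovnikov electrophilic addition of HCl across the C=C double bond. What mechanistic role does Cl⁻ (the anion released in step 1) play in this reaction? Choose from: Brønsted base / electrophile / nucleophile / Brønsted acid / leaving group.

Step 2: The Cl⁻ anion donates a lone pair to the carbocation, forming the new C–Cl σ-bond and giving the neutral alkyl halide.
Cl⁻ (the anion released in step 1) donates an electron pair to form a new σ-bond to carbon — it is the nucleophile.

nucleophile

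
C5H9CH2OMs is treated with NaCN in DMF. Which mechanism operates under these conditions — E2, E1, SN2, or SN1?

SN2

Conditions: a primary substrate with a strong nucleophile in the polar aprotic solvent DMF.
These conditions are the textbook signature of the SN2 pathway.
An unhindered substrate with a strong nucleophile in a polar aprotic solvent favours one-step backside displacement.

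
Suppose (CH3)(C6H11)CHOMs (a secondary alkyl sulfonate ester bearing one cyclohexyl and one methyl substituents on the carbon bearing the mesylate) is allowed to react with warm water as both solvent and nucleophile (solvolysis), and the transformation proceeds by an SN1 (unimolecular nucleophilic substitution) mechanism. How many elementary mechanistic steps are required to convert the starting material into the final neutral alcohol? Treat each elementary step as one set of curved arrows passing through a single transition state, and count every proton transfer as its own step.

Step 1: Ionisation: the C–O σ-bond cleaves heterolytically; both bonding electrons depart with MsO⁻, leaving a secondary carbocation at the α-carbon.
Step 2: A 1,2-hydride shift from the adjacent cyclohexyl carbon moves the positive charge from the secondary centre to an adjacent carbon, generating a more stable tertiary carbocation.
Step 3: A lone pair on the oxygen of H2O attacks the carbocation, forming a new C–O σ-bond and an oxonium ion.
Step 4: A second solvent molecule removes the proton on oxygen, giving the neutral alcohol product.
Total: 4 elementary steps.

4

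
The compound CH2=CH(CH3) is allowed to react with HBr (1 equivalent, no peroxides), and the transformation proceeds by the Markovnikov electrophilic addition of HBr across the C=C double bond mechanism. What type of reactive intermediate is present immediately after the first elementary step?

secondary carbocation

Step 1: The π electrons of the C=C bond attack a proton of HBr; Markovnikov addition places the new C–H on the less-substituted alkene carbon, so the positive charge ends up on the more-substituted carbon — a secondary carbocation. The H–Br bond breaks heterolytically, releasing Br⁻.
After step 1 the species present is a secondary carbocation.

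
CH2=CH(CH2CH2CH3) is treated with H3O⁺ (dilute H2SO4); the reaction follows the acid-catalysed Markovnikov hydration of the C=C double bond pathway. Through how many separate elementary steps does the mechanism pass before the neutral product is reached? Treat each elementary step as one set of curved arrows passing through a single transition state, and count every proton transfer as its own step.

3

Step 1: Protonation of the alkene by H3O⁺: the π bond acts as the nucleophile and picks up H⁺, giving the more stable (Markovnikov) secondary carbocation. H2O is released.
(No 1,2-shift: no single shift to an adjacent carbon would give a more stable cation.)
Step 2: Nucleophilic capture of the cation by H2O produces the protonated alcohol (an oxonium ion).
Step 3: H2O removes a proton from the oxonium oxygen, regenerating H3O⁺ and giving the neutral alcohol.
Total: 3 elementary steps.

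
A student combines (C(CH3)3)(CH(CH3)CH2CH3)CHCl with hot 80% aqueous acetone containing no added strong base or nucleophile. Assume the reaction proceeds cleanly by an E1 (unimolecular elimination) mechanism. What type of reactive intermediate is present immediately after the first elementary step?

Step 1: The C–Cl bond breaks with both electrons going to the chloride; Cl⁻ leaves and a secondary carbocation remains.
After step 1 the species present is a secondary carbocation.

secondary carbocation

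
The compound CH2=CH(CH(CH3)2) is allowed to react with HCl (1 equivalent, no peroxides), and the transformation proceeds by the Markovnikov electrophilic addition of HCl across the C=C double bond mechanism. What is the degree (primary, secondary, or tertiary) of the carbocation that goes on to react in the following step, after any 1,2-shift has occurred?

tertiary

Step 1: Electrophilic addition begins with the π(C=C) electrons forming a bond to the proton of HCl. Following Markovnikov's rule, the resulting cation is secondary. The H–Cl bond breaks heterolytically, releasing Cl⁻.
Step 2: A 1,2-hydride shift from the adjacent isopropyl carbon moves the positive charge from the secondary centre to an adjacent carbon, generating a more stable tertiary carbocation.
The cation rearranges from secondary to tertiary via a 1,2-hydride shift from the adjacent isopropyl carbon; the tertiary cation is what reacts next.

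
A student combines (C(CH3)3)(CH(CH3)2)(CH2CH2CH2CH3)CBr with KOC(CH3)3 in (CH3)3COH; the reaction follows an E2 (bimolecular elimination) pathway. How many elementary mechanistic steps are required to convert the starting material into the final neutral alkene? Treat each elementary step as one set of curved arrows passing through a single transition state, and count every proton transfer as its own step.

Step 1: Concerted anti-periplanar elimination: (CH3)3CO⁻ abstracts a β-H while Br⁻ leaves, and the C–H electrons become the new C=C π bond — all in a single transition state.
Total: 1 elementary step.

1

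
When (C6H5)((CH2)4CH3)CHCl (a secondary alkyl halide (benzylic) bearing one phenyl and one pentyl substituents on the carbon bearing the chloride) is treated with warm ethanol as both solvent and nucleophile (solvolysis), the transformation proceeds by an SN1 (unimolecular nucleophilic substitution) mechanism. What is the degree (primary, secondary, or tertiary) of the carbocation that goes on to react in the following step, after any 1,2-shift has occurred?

secondary

Step 1: Rate-determining heterolysis of the C–Cl bond gives Cl⁻ and a secondary carbocation.
No single 1,2-shift to an adjacent carbon would give a more-substituted cation, so no rearrangement occurs.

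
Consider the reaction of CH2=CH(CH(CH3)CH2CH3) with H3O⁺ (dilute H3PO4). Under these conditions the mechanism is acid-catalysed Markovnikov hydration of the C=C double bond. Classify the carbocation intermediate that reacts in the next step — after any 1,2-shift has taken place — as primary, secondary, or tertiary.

tertiary

Step 1: The π electrons of the C=C bond attack a proton of H3O⁺; Markovnikov addition places the new C–H on the less-substituted alkene carbon, so the positive charge ends up on the more-substituted carbon — a secondary carbocation. H2O is released.
Step 2: A 1,2-hydride shift from the adjacent sec-butyl carbon moves the positive charge from the secondary centre to an adjacent carbon, generating a more stable tertiary carbocation.
The cation rearranges from secondary to tertiary via a 1,2-hydride shift from the adjacent sec-butyl carbon; the tertiary cation is what reacts next.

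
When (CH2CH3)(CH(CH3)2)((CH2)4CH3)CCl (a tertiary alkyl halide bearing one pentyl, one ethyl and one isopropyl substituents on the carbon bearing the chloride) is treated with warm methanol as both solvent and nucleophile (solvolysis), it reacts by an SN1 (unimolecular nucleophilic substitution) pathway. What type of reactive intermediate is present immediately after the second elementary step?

Step 1: The C–Cl bond breaks with both electrons going to the chloride; Cl⁻ leaves and a tertiary carbocation remains.
Step 2: Nucleophilic capture: the oxygen of CH3OH bonds to the cationic carbon, producing an oxonium-ion intermediate.
After step 2 the species present is an oxonium ion.

oxonium ion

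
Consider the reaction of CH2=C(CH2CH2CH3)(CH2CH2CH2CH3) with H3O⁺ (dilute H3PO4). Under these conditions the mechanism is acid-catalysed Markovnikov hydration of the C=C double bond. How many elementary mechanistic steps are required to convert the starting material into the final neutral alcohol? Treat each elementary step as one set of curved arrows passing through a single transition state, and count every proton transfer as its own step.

3

Step 1: The π electrons of the C=C bond attack a proton of H3O⁺; Markovnikov addition places the new C–H on the less-substituted alkene carbon, so the positive charge ends up on the more-substituted carbon — a tertiary carbocation. H2O is released.
(No 1,2-shift: no single shift to an adjacent carbon would give a more stable cation.)
Step 2: Water acts as the nucleophile: an oxygen lone pair bonds to the cationic carbon, giving an oxonium-ion intermediate.
Step 3: H2O removes a proton from the oxonium oxygen, regenerating H3O⁺ and giving the neutral alcohol.
Total: 3 elementary steps.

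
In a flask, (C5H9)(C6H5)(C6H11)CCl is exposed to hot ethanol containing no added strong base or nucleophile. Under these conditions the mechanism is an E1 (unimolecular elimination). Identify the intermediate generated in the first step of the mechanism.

tertiary carbocation

Step 1: The C–Cl bond breaks with both electrons going to the chloride; Cl⁻ leaves and a tertiary carbocation remains.
After step 1 the species present is a tertiary carbocation.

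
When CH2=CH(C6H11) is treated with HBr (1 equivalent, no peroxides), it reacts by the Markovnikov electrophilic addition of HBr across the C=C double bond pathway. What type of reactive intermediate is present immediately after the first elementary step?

secondary carbocation

Step 1: The π electrons of the C=C bond attack a proton of HBr; Markovnikov addition places the new C–H on the less-substituted alkene carbon, so the positive charge ends up on the more-substituted carbon — a secondary carbocation. The H–Br bond breaks heterolytically, releasing Br⁻.
After step 1 the species present is a secondary carbocation.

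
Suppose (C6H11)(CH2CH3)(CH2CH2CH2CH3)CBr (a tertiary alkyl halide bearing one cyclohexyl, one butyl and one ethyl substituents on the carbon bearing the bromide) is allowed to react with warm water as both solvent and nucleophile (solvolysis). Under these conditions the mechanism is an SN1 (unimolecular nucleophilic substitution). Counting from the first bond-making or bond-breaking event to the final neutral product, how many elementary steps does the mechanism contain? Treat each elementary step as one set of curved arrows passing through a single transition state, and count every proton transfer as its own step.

3

Step 1: Rate-determining heterolysis of the C–Br bond gives Br⁻ and a tertiary carbocation.
(No 1,2-shift: no single shift to an adjacent carbon would give a more stable cation.)
Step 2: H2O donates an oxygen lone pair into the empty p orbital of the cation, giving a protonated alcohol (an oxonium ion).
Step 3: A second solvent molecule removes the proton on oxygen, giving the neutral alcohol product.
Total: 3 elementary steps.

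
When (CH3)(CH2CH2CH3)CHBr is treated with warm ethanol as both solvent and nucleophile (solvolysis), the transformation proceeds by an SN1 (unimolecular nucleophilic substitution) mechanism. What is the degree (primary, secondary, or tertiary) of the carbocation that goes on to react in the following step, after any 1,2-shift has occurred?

secondary

Step 1: Rate-determining heterolysis of the C–Br bond gives Br⁻ and a secondary carbocation.
No single 1,2-shift to an adjacent carbon would give a more-substituted cation, so no rearrangement occurs.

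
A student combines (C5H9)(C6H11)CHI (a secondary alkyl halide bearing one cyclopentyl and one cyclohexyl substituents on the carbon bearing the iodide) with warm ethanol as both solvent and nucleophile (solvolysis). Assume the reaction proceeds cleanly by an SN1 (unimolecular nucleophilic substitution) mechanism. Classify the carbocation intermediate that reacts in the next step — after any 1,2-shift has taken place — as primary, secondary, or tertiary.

tertiary

Step 1: Ionisation: the C–I σ-bond cleaves heterolytically; both bonding electrons depart with I⁻, leaving a secondary carbocation at the α-carbon.
Step 2: A 1,2-hydride shift from the adjacent cyclopentyl carbon moves the positive charge from the secondary centre to an adjacent carbon, generating a more stable tertiary carbocation.
The cation rearranges from secondary to tertiary via a 1,2-hydride shift from the adjacent cyclopentyl carbon; the tertiary cation is what reacts next.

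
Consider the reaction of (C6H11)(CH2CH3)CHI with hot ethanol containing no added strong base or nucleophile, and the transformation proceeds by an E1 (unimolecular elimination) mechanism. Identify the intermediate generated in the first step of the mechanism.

secondary carbocation

Step 1: Ionisation: the C–I σ-bond cleaves heterolytically; both bonding electrons depart with I⁻, leaving a secondary carbocation at the α-carbon.
After step 1 the species present is a secondary carbocation.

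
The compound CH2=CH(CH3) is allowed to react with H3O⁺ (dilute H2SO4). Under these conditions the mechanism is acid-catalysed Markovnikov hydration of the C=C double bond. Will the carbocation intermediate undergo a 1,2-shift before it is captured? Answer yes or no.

no

The first-formed carbocation is secondary.
No single 1,2-shift to an adjacent carbon would produce a more-substituted cation than the one already present, so no rearrangement occurs.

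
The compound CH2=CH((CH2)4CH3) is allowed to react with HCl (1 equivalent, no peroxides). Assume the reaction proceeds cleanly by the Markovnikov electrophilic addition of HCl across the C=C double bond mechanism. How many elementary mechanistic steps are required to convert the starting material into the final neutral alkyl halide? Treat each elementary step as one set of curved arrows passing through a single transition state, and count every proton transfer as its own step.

2

Step 1: Electrophilic addition begins with the π(C=C) electrons forming a bond to the proton of HCl. Following Markovnikov's rule, the resulting cation is secondary. The H–Cl bond breaks heterolytically, releasing Cl⁻.
(No 1,2-shift: no single shift to an adjacent carbon would give a more stable cation.)
Step 2: The Cl⁻ anion donates a lone pair to the carbocation, forming the new C–Cl σ-bond and giving the neutral alkyl halide.
Total: 2 elementary steps.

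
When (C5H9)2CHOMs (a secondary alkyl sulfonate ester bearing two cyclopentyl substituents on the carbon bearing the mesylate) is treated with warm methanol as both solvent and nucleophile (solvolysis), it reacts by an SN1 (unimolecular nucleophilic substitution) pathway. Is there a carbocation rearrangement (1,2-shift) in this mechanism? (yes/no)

yes

The first-formed carbocation is secondary.
The adjacent cyclopentyl carbon already bears 2 other carbon substituents and has a hydrogen to migrate; after a 1,2-hydride shift from that carbon the positive charge sits on a tertiary centre.
Tertiary is more stable than secondary, so the shift occurs.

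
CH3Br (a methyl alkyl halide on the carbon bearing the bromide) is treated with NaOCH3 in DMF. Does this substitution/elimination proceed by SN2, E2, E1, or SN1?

SN2

Conditions: a methyl substrate with a strong nucleophile in the polar aprotic solvent DMF.
These conditions are the textbook signature of the SN2 pathway.
An unhindered substrate with a strong nucleophile in a polar aprotic solvent favours one-step backside displacement.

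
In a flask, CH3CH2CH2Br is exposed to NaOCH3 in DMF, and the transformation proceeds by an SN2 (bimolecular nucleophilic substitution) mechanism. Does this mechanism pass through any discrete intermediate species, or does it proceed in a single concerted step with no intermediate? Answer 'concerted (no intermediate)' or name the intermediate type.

Backside attack by CH3O⁻ on the carbon bearing the bromide: the new C–O bond forms as the C–Br bond breaks, with Walden inversion at carbon.
All bond changes occur in one transition state; no discrete intermediate is formed.

concerted (no intermediate)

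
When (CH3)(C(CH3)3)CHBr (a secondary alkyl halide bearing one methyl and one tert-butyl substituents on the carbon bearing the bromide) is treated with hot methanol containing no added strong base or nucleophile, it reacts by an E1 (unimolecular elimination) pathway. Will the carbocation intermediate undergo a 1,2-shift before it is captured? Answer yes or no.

yes

The first-formed carbocation is secondary.
The adjacent tert-butyl carbon has no hydrogen but bears methyl groups; migration of one methyl with its bonding pair (a 1,2-methyl shift) places the charge on a tertiary centre.
Tertiary is more stable than secondary, so the shift occurs.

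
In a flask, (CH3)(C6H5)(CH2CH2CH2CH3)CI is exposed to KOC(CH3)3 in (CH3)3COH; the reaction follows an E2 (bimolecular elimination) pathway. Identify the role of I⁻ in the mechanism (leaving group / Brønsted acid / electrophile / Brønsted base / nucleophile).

Step 1: In one step, (CH3)3CO⁻ pulls off a β-proton, the C–I bond cleaves, and a C=C double bond forms between the α- and β-carbons (E2, anti elimination).
I⁻ departs with both electrons of the breaking σ-bond — that is the definition of a leaving group.

leaving group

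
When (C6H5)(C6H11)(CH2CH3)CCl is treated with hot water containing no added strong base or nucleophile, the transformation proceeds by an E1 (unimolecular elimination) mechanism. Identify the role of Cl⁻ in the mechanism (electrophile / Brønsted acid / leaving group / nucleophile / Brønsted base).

Step 1: Ionisation: the C–Cl σ-bond cleaves heterolytically; both bonding electrons depart with Cl⁻, leaving a tertiary carbocation at the α-carbon.
Cl⁻ departs with both electrons of the breaking σ-bond — that is the definition of a leaving group.

leaving group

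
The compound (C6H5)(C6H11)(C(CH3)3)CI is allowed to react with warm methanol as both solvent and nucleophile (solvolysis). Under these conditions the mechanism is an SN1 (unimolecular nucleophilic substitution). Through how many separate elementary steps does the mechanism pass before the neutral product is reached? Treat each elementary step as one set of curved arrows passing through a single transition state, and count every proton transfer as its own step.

3

Step 1: The C–I bond breaks with both electrons going to the iodide; I⁻ leaves and a tertiary carbocation remains.
(No 1,2-shift: no single shift to an adjacent carbon would give a more stable cation.)
Step 2: Nucleophilic capture: the oxygen of CH3OH bonds to the cationic carbon, producing an oxonium-ion intermediate.
Step 3: Proton transfer from the O–H of the oxonium ion to a solvent molecule delivers the neutral ether.
Total: 3 elementary steps.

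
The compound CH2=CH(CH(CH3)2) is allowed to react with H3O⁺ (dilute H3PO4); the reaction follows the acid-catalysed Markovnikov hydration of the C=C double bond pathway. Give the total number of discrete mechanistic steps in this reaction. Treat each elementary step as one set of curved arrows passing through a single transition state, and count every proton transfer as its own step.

4

Step 1: The π electrons of the C=C bond attack a proton of H3O⁺; Markovnikov addition places the new C–H on the less-substituted alkene carbon, so the positive charge ends up on the more-substituted carbon — a secondary carbocation. H2O is released.
Step 2: A hydride (H with its bonding pair) migrates from the adjacent isopropyl carbon to the cationic centre — a 1,2-hydride shift — upgrading the secondary cation to a tertiary one.
Step 3: A lone pair on the oxygen of H2O attacks the carbocation, forming a C–O bond and an oxonium ion (a protonated alcohol).
Step 4: Proton transfer from the O–H of the oxonium ion to H2O completes the catalytic cycle and yields the alcohol.
Total: 4 elementary steps.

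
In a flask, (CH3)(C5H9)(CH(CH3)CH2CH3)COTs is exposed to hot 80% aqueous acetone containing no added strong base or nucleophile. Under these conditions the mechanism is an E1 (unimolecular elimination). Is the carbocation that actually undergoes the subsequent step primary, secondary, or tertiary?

Step 1: The C–O bond breaks with both electrons going to the tosylate; TsO⁻ leaves and a tertiary carbocation remains.
No single 1,2-shift to an adjacent carbon would give a more-substituted cation, so no rearrangement occurs.

tertiary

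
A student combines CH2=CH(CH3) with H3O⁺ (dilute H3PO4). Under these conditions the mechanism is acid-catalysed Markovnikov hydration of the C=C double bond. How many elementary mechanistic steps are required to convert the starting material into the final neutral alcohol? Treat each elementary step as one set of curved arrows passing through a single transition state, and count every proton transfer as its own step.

3

Step 1: The π electrons of the C=C bond attack a proton of H3O⁺; Markovnikov addition places the new C–H on the less-substituted alkene carbon, so the positive charge ends up on the more-substituted carbon — a secondary carbocation. H2O is released.
(No 1,2-shift: no single shift to an adjacent carbon would give a more stable cation.)
Step 2: Water acts as the nucleophile: an oxygen lone pair bonds to the cationic carbon, giving an oxonium-ion intermediate.
Step 3: H2O removes a proton from the oxonium oxygen, regenerating H3O⁺ and giving the neutral alcohol.
Total: 3 elementary steps.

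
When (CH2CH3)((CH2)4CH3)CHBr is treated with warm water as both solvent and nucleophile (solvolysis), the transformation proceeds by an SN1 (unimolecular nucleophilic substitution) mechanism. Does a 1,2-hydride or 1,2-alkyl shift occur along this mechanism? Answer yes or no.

The first-formed carbocation is secondary.
No single 1,2-shift to an adjacent carbon would produce a more-substituted cation than the one already present, so no rearrangement occurs.

no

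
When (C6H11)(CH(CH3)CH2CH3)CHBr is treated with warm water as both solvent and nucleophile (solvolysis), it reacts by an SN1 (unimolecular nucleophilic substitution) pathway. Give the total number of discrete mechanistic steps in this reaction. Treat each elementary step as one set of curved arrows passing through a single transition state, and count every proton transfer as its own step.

Step 1: Rate-determining heterolysis of the C–Br bond gives Br⁻ and a secondary carbocation.
Step 2: A hydride (H with its bonding pair) migrates from the adjacent sec-butyl carbon to the cationic centre — a 1,2-hydride shift — upgrading the secondary cation to a tertiary one.
Step 3: Nucleophilic capture: the oxygen of H2O bonds to the cationic carbon, producing an oxonium-ion intermediate.
Step 4: A second solvent molecule removes the proton on oxygen, giving the neutral alcohol product.
Total: 4 elementary steps.

4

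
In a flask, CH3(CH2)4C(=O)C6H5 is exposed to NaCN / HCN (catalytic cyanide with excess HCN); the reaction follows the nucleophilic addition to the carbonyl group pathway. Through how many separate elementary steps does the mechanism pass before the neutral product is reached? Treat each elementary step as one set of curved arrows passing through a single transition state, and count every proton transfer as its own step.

Step 1: CN⁻ attacks the sp² carbonyl carbon; the C=O π bond breaks and the electrons end up as a lone pair on the alkoxide oxygen of the tetrahedral intermediate.
Step 2: Proton transfer from HCN to the alkoxide furnishes a cyanohydrin (and releases another CN⁻ to continue the reaction).
Total: 2 elementary steps.

2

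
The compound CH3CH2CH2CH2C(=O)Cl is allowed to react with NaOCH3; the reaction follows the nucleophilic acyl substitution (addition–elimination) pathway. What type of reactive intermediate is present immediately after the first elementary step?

Step 1: A lone pair on the O of CH3O⁻ attacks the electrophilic acyl carbon; the π(C=O) electrons move onto oxygen, giving a tetrahedral intermediate.
After step 1 the species present is a tetrahedral intermediate.

tetrahedral intermediate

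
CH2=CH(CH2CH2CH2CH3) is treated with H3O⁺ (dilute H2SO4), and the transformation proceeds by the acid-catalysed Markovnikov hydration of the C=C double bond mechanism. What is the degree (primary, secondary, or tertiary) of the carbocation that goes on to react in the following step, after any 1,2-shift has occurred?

secondary

Step 1: Electrophilic addition begins with the π(C=C) electrons forming a bond to the proton of H3O⁺. Following Markovnikov's rule, the resulting cation is secondary. H2O is released.
No single 1,2-shift to an adjacent carbon would give a more-substituted cation, so no rearrangement occurs.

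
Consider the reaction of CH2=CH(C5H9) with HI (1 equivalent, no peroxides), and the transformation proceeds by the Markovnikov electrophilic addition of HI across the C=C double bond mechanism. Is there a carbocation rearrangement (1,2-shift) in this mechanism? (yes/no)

The first-formed carbocation is secondary.
The adjacent cyclopentyl carbon already bears 2 other carbon substituents and has a hydrogen to migrate; after a 1,2-hydride shift from that carbon the positive charge sits on a tertiary centre.
Tertiary is more stable than secondary, so the shift occurs.

yes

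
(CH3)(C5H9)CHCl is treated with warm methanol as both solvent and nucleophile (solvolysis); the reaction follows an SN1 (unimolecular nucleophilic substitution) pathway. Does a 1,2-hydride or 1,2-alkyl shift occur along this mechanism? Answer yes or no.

yes

The first-formed carbocation is secondary.
The adjacent cyclopentyl carbon already bears 2 other carbon substituents and has a hydrogen to migrate; after a 1,2-hydride shift from that carbon the positive charge sits on a tertiary centre.
Tertiary is more stable than secondary, so the shift occurs.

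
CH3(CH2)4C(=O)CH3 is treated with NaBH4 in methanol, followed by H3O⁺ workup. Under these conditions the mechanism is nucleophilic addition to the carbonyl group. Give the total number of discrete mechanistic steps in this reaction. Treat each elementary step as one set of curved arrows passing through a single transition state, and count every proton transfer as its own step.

2

Step 1: Nucleophilic addition: H⁻ (delivered from BH4⁻) adds to the carbonyl carbon, pushing the π(C=O) electron pair onto oxygen and giving a tetrahedral alkoxide.
Step 2: The alkoxide picks up a proton during H3O⁺ workup to yield an alcohol.
Total: 2 elementary steps.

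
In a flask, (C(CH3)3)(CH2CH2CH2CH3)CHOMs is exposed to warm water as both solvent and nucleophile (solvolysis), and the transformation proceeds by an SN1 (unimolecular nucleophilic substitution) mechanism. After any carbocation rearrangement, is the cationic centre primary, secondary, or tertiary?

Step 1: Ionisation: the C–O σ-bond cleaves heterolytically; both bonding electrons depart with MsO⁻, leaving a secondary carbocation at the α-carbon.
Step 2: Carbocation rearrangement: a 1,2-methyl shift from the adjacent tert-butyl carbon converts the initially-formed secondary cation into the more stable tertiary cation.
The cation rearranges from secondary to tertiary via a 1,2-methyl shift from the adjacent tert-butyl carbon; the tertiary cation is what reacts next.

tertiary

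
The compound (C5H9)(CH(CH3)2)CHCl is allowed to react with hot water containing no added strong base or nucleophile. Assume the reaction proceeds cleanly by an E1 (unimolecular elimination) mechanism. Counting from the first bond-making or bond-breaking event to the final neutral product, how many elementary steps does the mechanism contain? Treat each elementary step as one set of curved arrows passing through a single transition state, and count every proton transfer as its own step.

Step 1: Ionisation: the C–Cl σ-bond cleaves heterolytically; both bonding electrons depart with Cl⁻, leaving a secondary carbocation at the α-carbon.
Step 2: A hydride (H with its bonding pair) migrates from the adjacent cyclopentyl carbon to the cationic centre — a 1,2-hydride shift — upgrading the secondary cation to a tertiary one.
Step 3: Loss of a β-proton to a water molecule of the solvent: the C–H bonding pair collapses toward the cationic carbon to form the C=C π bond, yielding the alkene.
Total: 3 elementary steps.

3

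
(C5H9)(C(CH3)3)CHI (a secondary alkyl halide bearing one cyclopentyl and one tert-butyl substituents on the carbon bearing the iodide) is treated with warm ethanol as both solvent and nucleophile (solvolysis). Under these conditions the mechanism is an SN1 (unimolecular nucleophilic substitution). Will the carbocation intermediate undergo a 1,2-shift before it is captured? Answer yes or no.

The first-formed carbocation is secondary.
The adjacent cyclopentyl carbon already bears 2 other carbon substituents and has a hydrogen to migrate; after a 1,2-hydride shift from that carbon the positive charge sits on a tertiary centre.
Tertiary is more stable than secondary, so the shift occurs.

yes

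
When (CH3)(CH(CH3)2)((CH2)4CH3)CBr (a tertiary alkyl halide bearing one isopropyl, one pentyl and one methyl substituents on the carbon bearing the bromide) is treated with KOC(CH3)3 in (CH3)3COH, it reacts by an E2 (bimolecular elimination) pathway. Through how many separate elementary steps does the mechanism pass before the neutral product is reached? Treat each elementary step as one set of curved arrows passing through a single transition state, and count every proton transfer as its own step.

1

Step 1: The strong base (CH3)3CO⁻ removes a β-hydrogen; in the same concerted event the electrons of the breaking C–H bond form the new π(C=C) bond and the C–Br σ-bond breaks, expelling Br⁻. Anti-periplanar geometry; one transition state.
Total: 1 elementary step.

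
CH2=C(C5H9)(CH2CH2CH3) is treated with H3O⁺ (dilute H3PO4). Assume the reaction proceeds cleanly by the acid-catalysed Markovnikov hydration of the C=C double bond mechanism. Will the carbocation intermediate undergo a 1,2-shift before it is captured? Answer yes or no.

The first-formed carbocation is tertiary.
No single 1,2-shift to an adjacent carbon would produce a more-substituted cation than the one already present, so no rearrangement occurs.

no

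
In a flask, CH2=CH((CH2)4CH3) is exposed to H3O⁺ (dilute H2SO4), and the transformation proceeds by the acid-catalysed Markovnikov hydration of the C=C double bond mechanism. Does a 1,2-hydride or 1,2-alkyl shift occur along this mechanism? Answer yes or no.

no

The first-formed carbocation is secondary.
No single 1,2-shift to an adjacent carbon would produce a more-substituted cation than the one already present, so no rearrangement occurs.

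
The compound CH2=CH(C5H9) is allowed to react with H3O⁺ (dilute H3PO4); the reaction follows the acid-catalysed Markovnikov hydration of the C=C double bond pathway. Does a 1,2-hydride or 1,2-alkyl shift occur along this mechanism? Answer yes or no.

yes

The first-formed carbocation is secondary.
The adjacent cyclopentyl carbon already bears 2 other carbon substituents and has a hydrogen to migrate; after a 1,2-hydride shift from that carbon the positive charge sits on a tertiary centre.
Tertiary is more stable than secondary, so the shift occurs.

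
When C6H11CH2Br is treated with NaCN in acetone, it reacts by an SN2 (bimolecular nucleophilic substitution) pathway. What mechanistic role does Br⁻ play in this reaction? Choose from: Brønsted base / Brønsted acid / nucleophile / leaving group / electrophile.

Step 1: The cyanide nucleophile donates a lone pair from C to the α-carbon in a backside attack; simultaneously the C–Br σ-bond breaks and both of its electrons leave with Br⁻. One concerted step with inversion of configuration.
Br⁻ departs with both electrons of the breaking σ-bond — that is the definition of a leaving group.

leaving group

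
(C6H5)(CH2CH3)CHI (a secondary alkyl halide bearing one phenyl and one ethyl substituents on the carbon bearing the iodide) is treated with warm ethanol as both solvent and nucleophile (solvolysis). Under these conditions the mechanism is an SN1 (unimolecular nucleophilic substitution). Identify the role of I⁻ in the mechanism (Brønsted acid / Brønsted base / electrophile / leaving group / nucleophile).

Step 1: Ionisation: the C–I σ-bond cleaves heterolytically; both bonding electrons depart with I⁻, leaving a secondary carbocation at the α-carbon.
I⁻ departs with both electrons of the breaking σ-bond — that is the definition of a leaving group.

leaving group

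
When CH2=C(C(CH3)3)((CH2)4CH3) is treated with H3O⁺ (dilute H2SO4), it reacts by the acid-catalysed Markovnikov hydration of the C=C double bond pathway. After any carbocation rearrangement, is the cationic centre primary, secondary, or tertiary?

Step 1: Protonation of the alkene by H3O⁺: the π bond acts as the nucleophile and picks up H⁺, giving the more stable (Markovnikov) tertiary carbocation. H2O is released.
No single 1,2-shift to an adjacent carbon would give a more-substituted cation, so no rearrangement occurs.

tertiary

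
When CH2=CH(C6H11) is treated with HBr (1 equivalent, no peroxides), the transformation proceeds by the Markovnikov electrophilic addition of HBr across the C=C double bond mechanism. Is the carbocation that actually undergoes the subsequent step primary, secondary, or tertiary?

Step 1: The π electrons of the C=C bond attack a proton of HBr; Markovnikov addition places the new C–H on the less-substituted alkene carbon, so the positive charge ends up on the more-substituted carbon — a secondary carbocation. The H–Br bond breaks heterolytically, releasing Br⁻.
Step 2: A 1,2-hydride shift from the adjacent cyclohexyl carbon moves the positive charge from the secondary centre to an adjacent carbon, generating a more stable tertiary carbocation.
The cation rearranges from secondary to tertiary via a 1,2-hydride shift from the adjacent cyclohexyl carbon; the tertiary cation is what reacts next.

tertiary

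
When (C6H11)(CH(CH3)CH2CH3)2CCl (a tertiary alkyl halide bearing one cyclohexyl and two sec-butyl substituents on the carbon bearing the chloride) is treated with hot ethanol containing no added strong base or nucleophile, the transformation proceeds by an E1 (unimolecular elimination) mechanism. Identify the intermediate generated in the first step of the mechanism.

Step 1: Ionisation: the C–Cl σ-bond cleaves heterolytically; both bonding electrons depart with Cl⁻, leaving a tertiary carbocation at the α-carbon.
After step 1 the species present is a tertiary carbocation.

tertiary carbocation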